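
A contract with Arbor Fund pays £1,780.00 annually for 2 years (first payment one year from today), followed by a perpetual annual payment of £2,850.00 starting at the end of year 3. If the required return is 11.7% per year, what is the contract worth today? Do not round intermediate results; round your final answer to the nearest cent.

PV of 2-year annuity: £1,780.00 × [1 − (1+0.117)^−2] / 0.117 = 3020.19173
Perpetuity value at year 2: £2,850.00 / 0.117 = 24358.97436
PV of perpetuity: 24358.97436 / (1+0.117)^2 = 19523.27412
Total PV = 3020.19173 + 19523.27412 = 22543.46585

£22543.47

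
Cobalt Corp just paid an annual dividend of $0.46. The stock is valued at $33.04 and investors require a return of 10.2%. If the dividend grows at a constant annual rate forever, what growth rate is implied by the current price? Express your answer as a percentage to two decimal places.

8.69%

P = D₀(1+g)/(r−g) ⇒ P(r−g) = D₀(1+g) ⇒ g(P+D₀) = P·r − D₀
g = (P·r − D₀)/(P + D₀) = ($33.04×0.102 − $0.46) / ($33.04 + $0.46) = 0.086868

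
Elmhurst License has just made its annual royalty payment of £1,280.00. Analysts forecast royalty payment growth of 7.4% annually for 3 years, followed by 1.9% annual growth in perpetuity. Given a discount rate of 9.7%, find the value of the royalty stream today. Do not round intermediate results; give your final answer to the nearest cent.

D_1 = 1374.72000
D_2 = 1476.44928
D_3 = 1585.70653
Terminal value at year 3: TV = D_3×(1+g_2)/(r−g_2) = 1615.83495/0.078 = 20715.83270
P_0 = D_1/(1+r)^1 + D_2/(1+r)^2 + D_3/(1+r)^3 + TV/(1+r)^3
    = 1253.16317 + 1226.88901 + 1201.16572 + 15692.15222 = 19373.37013

£19373.37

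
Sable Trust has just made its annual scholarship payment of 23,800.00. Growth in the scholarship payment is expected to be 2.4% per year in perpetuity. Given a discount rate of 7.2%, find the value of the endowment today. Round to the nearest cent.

D₁ = D₀ × (1 + g) = 23,800.00 × 1.024 = 24,371.2000
Growing perpetuity: P = D₁ / (r − g) = 24,371.2000 / (0.072 − 0.024) = 507,733.33

507733.33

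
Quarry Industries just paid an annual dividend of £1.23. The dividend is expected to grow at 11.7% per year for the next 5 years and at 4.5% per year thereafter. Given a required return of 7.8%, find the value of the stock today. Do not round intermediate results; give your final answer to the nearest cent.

D_1 = 1.37391
D_2 = 1.53466
D_3 = 1.71421
D_4 = 1.91478
D_5 = 2.13880
Terminal value at year 5: TV = D_5×(1+g_2)/(r−g_2) = 2.23505/0.033 = 67.72879
P_0 = D_1/(1+r)^1 + D_2/(1+r)^2 + D_3/(1+r)^3 + D_4/(1+r)^4 + D_5/(1+r)^5 + TV/(1+r)^5
    = 1.27450 + 1.32061 + 1.36839 + 1.41789 + 1.46919 + 46.52427 = 53.37484

£53.37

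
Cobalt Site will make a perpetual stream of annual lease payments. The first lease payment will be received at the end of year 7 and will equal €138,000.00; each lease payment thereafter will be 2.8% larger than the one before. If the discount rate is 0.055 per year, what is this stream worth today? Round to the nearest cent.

Value at end of year 6: C₁ / (r − g) = €138,000.00 / (0.055 − 0.028) = €5,111,111.1111
Discount to today: PV = €5,111,111.1111 / (1 + 0.055)^6 = €5,111,111.1111 / 1.378843 = €3,706,812.04

€3706812.04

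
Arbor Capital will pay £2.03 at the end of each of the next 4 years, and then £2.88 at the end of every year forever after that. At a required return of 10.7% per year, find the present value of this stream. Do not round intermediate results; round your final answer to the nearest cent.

PV of 4-year annuity: £2.03 × [1 − (1+0.107)^−4] / 0.107 = 6.33852
Perpetuity value at year 4: £2.88 / 0.107 = 26.91589
PV of perpetuity: 26.91589 / (1+0.107)^4 = 17.92331
Total PV = 6.33852 + 17.92331 = 24.26183

£24.26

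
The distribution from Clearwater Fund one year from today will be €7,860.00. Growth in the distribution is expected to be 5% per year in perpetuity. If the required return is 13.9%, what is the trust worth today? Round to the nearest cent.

€88314.61

Growing perpetuity: P = D₁ / (r − g) = €7,860.0000 / (0.139 − 0.05) = €88,314.61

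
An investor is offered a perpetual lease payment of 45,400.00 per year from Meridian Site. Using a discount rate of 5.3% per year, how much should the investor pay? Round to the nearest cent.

Level perpetuity: PV = C / r = 45,400.00 / 0.053 = 856,603.77

856603.77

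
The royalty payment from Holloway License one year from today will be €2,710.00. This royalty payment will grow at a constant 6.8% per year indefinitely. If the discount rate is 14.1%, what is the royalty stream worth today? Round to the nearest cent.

€37123.29

Growing perpetuity: P = D₁ / (r − g) = €2,710.0000 / (0.141 − 0.068) = €37,123.29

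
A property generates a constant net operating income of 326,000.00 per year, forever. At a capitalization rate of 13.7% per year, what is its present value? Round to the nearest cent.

2379562.04

Level perpetuity: PV = C / r = 326,000.00 / 0.137 = 2,379,562.04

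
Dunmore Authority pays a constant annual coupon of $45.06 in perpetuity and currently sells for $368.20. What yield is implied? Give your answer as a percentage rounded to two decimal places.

P = C/r ⇒ r = C/P = $45.06/$368.20 = 0.122379

12.24%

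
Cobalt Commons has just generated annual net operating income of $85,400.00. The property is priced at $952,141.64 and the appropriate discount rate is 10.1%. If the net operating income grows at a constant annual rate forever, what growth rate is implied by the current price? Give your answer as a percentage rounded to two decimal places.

P = D₀(1+g)/(r−g) ⇒ P(r−g) = D₀(1+g) ⇒ g(P+D₀) = P·r − D₀
g = (P·r − D₀)/(P + D₀) = ($952,141.64×0.101 − $85,400.00) / ($952,141.64 + $85,400.00) = 0.010377

1.04%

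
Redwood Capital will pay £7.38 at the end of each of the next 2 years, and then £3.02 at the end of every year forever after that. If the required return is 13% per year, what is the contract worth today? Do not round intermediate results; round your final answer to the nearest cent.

PV of 2-year annuity: £7.38 × [1 − (1+0.13)^−2] / 0.13 = 12.31060
Perpetuity value at year 2: £3.02 / 0.13 = 23.23077
PV of perpetuity: 23.23077 / (1+0.13)^2 = 18.19310
Total PV = 12.31060 + 18.19310 = 30.50370

£30.50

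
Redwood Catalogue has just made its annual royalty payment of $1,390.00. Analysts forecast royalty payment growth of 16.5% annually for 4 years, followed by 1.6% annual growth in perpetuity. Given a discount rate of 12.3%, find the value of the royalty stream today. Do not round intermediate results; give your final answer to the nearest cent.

$21386.21

D_1 = 1619.35000
D_2 = 1886.54275
D_3 = 2197.82230
D_4 = 2560.46298
Terminal value at year 4: TV = D_4×(1+g_2)/(r−g_2) = 2601.43039/0.107 = 24312.43357
P_0 = D_1/(1+r)^1 + D_2/(1+r)^2 + D_3/(1+r)^3 + D_4/(1+r)^4 + TV/(1+r)^4
    = 1441.98575 + 1495.91576 + 1551.86275 + 1609.90214 + 15286.54739 = 21386.21378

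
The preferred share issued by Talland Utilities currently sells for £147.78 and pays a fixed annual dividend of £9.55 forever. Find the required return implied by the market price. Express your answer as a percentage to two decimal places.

6.46%

P = C/r ⇒ r = C/P = £9.55/£147.78 = 0.064623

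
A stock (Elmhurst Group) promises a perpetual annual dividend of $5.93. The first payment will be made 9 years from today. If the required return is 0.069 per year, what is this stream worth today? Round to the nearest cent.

$50.39

Value at end of year 8: C / r = $5.93 / 0.069 = $85.9420
Discount to today: PV = $85.9420 / (1 + 0.069)^8 = $85.9420 / 1.705382 = $50.39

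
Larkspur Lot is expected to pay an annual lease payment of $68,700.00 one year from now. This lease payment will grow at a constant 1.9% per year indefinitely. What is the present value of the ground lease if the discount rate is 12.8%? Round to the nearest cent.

Growing perpetuity: P = D₁ / (r − g) = $68,700.0000 / (0.128 − 0.019) = $630,275.23

$630275.23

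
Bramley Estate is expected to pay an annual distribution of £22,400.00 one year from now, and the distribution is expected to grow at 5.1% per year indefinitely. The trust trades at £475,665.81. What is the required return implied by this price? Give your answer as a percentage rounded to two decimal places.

P = D₁/(r − g) ⇒ r = D₁/P + g = £22,400.0000/£475,665.81 + 0.051 = 0.047092 + 0.051 = 0.098092

9.81%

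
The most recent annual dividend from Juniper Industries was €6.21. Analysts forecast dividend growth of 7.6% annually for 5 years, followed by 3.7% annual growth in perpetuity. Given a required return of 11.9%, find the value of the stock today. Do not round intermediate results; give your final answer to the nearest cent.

D_1 = 6.68196
D_2 = 7.18979
D_3 = 7.73621
D_4 = 8.32417
D_5 = 8.95680
Terminal value at year 5: TV = D_5×(1+g_2)/(r−g_2) = 9.28820/0.082 = 113.27077
P_0 = D_1/(1+r)^1 + D_2/(1+r)^2 + D_3/(1+r)^3 + D_4/(1+r)^4 + D_5/(1+r)^5 + TV/(1+r)^5
    = 5.97137 + 5.74190 + 5.52126 + 5.30909 + 5.10508 + 64.56058 = 92.20928

€92.21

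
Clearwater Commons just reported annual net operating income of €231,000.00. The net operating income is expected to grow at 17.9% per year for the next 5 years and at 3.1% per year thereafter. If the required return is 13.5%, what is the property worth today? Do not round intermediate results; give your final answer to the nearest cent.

D_1 = 272349.00000
D_2 = 321099.47100
D_3 = 378576.27631
D_4 = 446341.42977
D_5 = 526236.54570
Terminal value at year 5: TV = D_5×(1+g_2)/(r−g_2) = 542549.87861/0.104 = 5216825.75590
P_0 = D_1/(1+r)^1 + D_2/(1+r)^2 + D_3/(1+r)^3 + D_4/(1+r)^4 + D_5/(1+r)^5 + TV/(1+r)^5
    = 239955.06608 + 249257.28891 + 258920.12654 + 268957.55876 + 279384.10729 + 2769663.60206 = 4066137.74962

€4066137.75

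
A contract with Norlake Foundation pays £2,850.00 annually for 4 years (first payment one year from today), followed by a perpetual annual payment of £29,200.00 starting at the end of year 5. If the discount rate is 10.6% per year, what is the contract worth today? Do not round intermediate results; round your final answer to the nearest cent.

£193019.16

PV of 4-year annuity: £2,850.00 × [1 − (1+0.106)^−4] / 0.106 = 8918.01678
Perpetuity value at year 4: £29,200.00 / 0.106 = 275471.69811
PV of perpetuity: 275471.69811 / (1+0.106)^4 = 184101.14023
Total PV = 8918.01678 + 184101.14023 = 193019.15701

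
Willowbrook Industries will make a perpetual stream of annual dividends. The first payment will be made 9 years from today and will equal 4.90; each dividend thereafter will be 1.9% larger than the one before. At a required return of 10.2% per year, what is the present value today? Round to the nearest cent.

27.14

Value at end of year 8: C₁ / (r − g) = 4.90 / (0.102 − 0.019) = 59.0361
Discount to today: PV = 59.0361 / (1 + 0.102)^8 = 59.0361 / 2.174967 = 27.14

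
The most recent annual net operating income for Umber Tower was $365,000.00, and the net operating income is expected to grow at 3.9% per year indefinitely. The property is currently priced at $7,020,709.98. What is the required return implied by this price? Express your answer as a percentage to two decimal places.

9.30%

D₁ = $365,000.00 × 1.039 = $379,235.0000
P = D₁/(r − g) ⇒ r = D₁/P + g = $379,235.0000/$7,020,709.98 + 0.039 = 0.054017 + 0.039 = 0.093017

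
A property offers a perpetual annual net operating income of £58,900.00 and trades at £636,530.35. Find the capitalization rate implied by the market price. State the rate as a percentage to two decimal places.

P = C/r ⇒ r = C/P = £58,900.00/£636,530.35 = 0.092533

9.25%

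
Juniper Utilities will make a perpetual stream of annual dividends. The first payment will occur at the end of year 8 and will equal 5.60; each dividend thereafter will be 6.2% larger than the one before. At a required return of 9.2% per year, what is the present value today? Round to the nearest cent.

100.81

Value at end of year 7: C₁ / (r − g) = 5.60 / (0.092 − 0.062) = 186.6667
Discount to today: PV = 186.6667 / (1 + 0.092)^7 = 186.6667 / 1.851648 = 100.81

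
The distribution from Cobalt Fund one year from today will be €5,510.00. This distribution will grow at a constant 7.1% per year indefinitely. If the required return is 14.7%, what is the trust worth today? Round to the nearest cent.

€72500.00

Growing perpetuity: P = D₁ / (r − g) = €5,510.0000 / (0.147 − 0.071) = €72,500.00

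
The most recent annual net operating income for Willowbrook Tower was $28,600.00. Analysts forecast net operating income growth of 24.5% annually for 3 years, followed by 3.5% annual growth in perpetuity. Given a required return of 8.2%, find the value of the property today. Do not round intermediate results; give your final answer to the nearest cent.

D_1 = 35607.00000
D_2 = 44330.71500
D_3 = 55191.74017
Terminal value at year 3: TV = D_3×(1+g_2)/(r−g_2) = 57123.45108/0.047 = 1215392.57619
P_0 = D_1/(1+r)^1 + D_2/(1+r)^2 + D_3/(1+r)^3 + TV/(1+r)^3
    = 32908.50277 + 37866.06835 + 43570.47606 + 959477.50464 = 1073822.55181

$1073822.55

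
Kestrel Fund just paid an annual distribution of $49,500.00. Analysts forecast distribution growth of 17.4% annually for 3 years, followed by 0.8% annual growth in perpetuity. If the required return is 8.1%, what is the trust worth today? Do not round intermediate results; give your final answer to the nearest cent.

$1051076.42

D_1 = 58113.00000
D_2 = 68224.66200
D_3 = 80095.75319
Terminal value at year 3: TV = D_3×(1+g_2)/(r−g_2) = 80736.51921/0.073 = 1105979.71525
P_0 = D_1/(1+r)^1 + D_2/(1+r)^2 + D_3/(1+r)^3 + TV/(1+r)^3
    = 53758.55689 + 58383.48362 + 63406.29951 + 875528.08087 = 1051076.42088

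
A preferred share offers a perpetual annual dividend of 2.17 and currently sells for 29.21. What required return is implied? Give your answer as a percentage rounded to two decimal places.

P = C/r ⇒ r = C/P = 2.17/29.21 = 0.074290

7.43%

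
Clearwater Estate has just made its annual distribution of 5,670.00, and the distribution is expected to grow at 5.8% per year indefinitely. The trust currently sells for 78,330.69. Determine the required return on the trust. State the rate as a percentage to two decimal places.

D₁ = 5,670.00 × 1.058 = 5,998.8600
P = D₁/(r − g) ⇒ r = D₁/P + g = 5,998.8600/78,330.69 + 0.058 = 0.076584 + 0.058 = 0.134584

13.46%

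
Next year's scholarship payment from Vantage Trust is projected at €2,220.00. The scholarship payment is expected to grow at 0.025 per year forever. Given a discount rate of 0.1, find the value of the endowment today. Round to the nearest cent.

Growing perpetuity: P = D₁ / (r − g) = €2,220.0000 / (0.1 − 0.025) = €29,600.00

€29600.00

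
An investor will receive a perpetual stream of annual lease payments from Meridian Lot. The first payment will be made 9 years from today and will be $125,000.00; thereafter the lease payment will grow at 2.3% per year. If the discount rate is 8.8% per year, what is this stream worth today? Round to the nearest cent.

$979412.16

Value at end of year 8: C₁ / (r − g) = $125,000.00 / (0.088 − 0.023) = $1,923,076.9231
Discount to today: PV = $1,923,076.9231 / (1 + 0.088)^8 = $1,923,076.9231 / 1.963501 = $979,412.16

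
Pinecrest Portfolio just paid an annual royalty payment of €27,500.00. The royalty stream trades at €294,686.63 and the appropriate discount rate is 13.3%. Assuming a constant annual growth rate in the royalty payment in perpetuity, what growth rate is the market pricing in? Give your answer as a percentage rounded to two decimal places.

P = D₀(1+g)/(r−g) ⇒ P(r−g) = D₀(1+g) ⇒ g(P+D₀) = P·r − D₀
g = (P·r − D₀)/(P + D₀) = (€294,686.63×0.133 − €27,500.00) / (€294,686.63 + €27,500.00) = 0.036294

3.63%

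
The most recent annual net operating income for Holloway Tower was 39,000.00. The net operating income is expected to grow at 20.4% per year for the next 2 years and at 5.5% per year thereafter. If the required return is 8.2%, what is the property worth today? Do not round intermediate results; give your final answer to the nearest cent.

D_1 = 46956.00000
D_2 = 56535.02400
Terminal value at year 2: TV = D_2×(1+g_2)/(r−g_2) = 59644.45032/0.027 = 2209053.71556
P_0 = D_1/(1+r)^1 + D_2/(1+r)^2 + TV/(1+r)^2
    = 43397.41220 + 48290.65091 + 1886912.47088 = 1978600.53399

1978600.53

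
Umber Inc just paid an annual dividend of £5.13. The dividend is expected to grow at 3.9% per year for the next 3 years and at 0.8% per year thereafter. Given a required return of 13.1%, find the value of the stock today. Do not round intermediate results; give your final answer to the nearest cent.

D_1 = 5.33007
D_2 = 5.53794
D_3 = 5.75392
Terminal value at year 3: TV = D_3×(1+g_2)/(r−g_2) = 5.79995/0.123 = 47.15410
P_0 = D_1/(1+r)^1 + D_2/(1+r)^2 + D_3/(1+r)^3 + TV/(1+r)^3
    = 4.71271 + 4.32936 + 3.97719 + 32.59355 = 45.61280

£45.61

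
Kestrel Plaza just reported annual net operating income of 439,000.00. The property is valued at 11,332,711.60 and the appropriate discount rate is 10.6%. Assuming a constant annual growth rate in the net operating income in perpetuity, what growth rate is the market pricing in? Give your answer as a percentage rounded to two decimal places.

6.48%

P = D₀(1+g)/(r−g) ⇒ P(r−g) = D₀(1+g) ⇒ g(P+D₀) = P·r − D₀
g = (P·r − D₀)/(P + D₀) = (11,332,711.60×0.106 − 439,000.00) / (11,332,711.60 + 439,000.00) = 0.064754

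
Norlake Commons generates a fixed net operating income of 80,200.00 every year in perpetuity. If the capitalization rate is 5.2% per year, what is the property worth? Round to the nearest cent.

1542307.69

Level perpetuity: PV = C / r = 80,200.00 / 0.052 = 1,542,307.69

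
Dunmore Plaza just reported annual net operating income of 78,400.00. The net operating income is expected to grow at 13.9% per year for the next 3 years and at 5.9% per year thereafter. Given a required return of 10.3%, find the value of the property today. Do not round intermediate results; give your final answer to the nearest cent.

D_1 = 89297.60000
D_2 = 101709.96640
D_3 = 115847.65173
Terminal value at year 3: TV = D_3×(1+g_2)/(r−g_2) = 122682.66318/0.044 = 2788242.34504
P_0 = D_1/(1+r)^1 + D_2/(1+r)^2 + D_3/(1+r)^3 + TV/(1+r)^3
    = 80958.83953 + 83601.19513 + 86329.79261 + 2077801.14484 = 2328690.97210

2328690.97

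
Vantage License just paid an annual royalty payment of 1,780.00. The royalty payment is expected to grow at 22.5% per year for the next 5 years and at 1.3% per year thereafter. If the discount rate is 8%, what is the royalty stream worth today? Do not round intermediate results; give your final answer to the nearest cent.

D_1 = 2180.50000
D_2 = 2671.11250
D_3 = 3272.11281
D_4 = 4008.33820
D_5 = 4910.21429
Terminal value at year 5: TV = D_5×(1+g_2)/(r−g_2) = 4974.04708/0.067 = 74239.50858
P_0 = D_1/(1+r)^1 + D_2/(1+r)^2 + D_3/(1+r)^3 + D_4/(1+r)^4 + D_5/(1+r)^5 + TV/(1+r)^5
    = 2018.98148 + 2290.04844 + 2597.50865 + 2946.24823 + 3341.80934 + 50526.16210 = 63720.75824

63720.76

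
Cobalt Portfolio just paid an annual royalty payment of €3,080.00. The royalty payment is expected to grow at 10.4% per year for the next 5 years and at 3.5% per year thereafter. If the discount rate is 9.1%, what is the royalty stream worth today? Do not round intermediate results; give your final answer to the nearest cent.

€76357.62

D_1 = 3400.32000
D_2 = 3753.95328
D_3 = 4144.36442
D_4 = 4575.37832
D_5 = 5051.21767
Terminal value at year 5: TV = D_5×(1+g_2)/(r−g_2) = 5228.01028/0.056 = 93357.32651
P_0 = D_1/(1+r)^1 + D_2/(1+r)^2 + D_3/(1+r)^3 + D_4/(1+r)^4 + D_5/(1+r)^5 + TV/(1+r)^5
    = 3116.70027 + 3153.83786 + 3191.41796 + 3229.44586 + 3267.92688 + 60398.29143 = 76357.62026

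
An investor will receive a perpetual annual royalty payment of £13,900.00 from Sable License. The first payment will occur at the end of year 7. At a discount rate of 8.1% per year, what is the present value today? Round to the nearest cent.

£107541.38

Value at end of year 6: C / r = £13,900.00 / 0.081 = £171,604.9383
Discount to today: PV = £171,604.9383 / (1 + 0.081)^6 = £171,604.9383 / 1.595711 = £107,541.38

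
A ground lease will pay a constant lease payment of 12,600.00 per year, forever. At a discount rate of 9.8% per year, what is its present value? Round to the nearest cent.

Level perpetuity: PV = C / r = 12,600.00 / 0.098 = 128,571.43

128571.43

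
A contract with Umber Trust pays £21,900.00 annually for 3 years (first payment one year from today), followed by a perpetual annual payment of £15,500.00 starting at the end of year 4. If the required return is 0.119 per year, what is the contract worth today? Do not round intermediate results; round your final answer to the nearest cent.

PV of 3-year annuity: £21,900.00 × [1 − (1+0.119)^−3] / 0.119 = 52690.62491
Perpetuity value at year 3: £15,500.00 / 0.119 = 130252.10084
PV of perpetuity: 130252.10084 / (1+0.119)^3 = 92959.64942
Total PV = 52690.62491 + 92959.64942 = 145650.27433

£145650.27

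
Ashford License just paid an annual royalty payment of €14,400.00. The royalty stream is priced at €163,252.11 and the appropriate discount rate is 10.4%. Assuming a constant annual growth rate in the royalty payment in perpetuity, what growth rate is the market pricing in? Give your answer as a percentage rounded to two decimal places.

P = D₀(1+g)/(r−g) ⇒ P(r−g) = D₀(1+g) ⇒ g(P+D₀) = P·r − D₀
g = (P·r − D₀)/(P + D₀) = (€163,252.11×0.104 − €14,400.00) / (€163,252.11 + €14,400.00) = 0.014513

1.45%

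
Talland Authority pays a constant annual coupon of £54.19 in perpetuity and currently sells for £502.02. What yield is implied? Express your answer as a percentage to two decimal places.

P = C/r ⇒ r = C/P = £54.19/£502.02 = 0.107944

10.79%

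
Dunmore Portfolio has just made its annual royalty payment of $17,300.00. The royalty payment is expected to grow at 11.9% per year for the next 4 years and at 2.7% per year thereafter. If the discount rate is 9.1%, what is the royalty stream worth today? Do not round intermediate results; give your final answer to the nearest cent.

$380981.35

D_1 = 19358.70000
D_2 = 21662.38530
D_3 = 24240.20915
D_4 = 27124.79404
Terminal value at year 4: TV = D_4×(1+g_2)/(r−g_2) = 27857.16348/0.064 = 435268.17935
P_0 = D_1/(1+r)^1 + D_2/(1+r)^2 + D_3/(1+r)^3 + D_4/(1+r)^4 + TV/(1+r)^4
    = 17743.99633 + 18199.38762 + 18666.46632 + 19145.53236 + 307225.96463 = 380981.34727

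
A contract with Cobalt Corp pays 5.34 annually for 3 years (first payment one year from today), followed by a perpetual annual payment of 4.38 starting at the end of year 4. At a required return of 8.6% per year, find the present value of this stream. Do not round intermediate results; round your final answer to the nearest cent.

53.38

PV of 3-year annuity: 5.34 × [1 − (1+0.086)^−3] / 0.086 = 13.61406
Perpetuity value at year 3: 4.38 / 0.086 = 50.93023
PV of perpetuity: 50.93023 / (1+0.086)^3 = 39.76364
Total PV = 13.61406 + 39.76364 = 53.37770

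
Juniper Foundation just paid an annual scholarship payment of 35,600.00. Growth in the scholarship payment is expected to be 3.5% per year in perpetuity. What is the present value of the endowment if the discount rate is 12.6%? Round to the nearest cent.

404901.10

D₁ = D₀ × (1 + g) = 35,600.00 × 1.035 = 36,846.0000
Growing perpetuity: P = D₁ / (r − g) = 36,846.0000 / (0.126 − 0.035) = 404,901.10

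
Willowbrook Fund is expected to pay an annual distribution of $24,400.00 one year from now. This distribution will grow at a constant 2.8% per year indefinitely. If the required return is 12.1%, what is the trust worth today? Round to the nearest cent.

$262365.59

Growing perpetuity: P = D₁ / (r − g) = $24,400.0000 / (0.121 − 0.028) = $262,365.59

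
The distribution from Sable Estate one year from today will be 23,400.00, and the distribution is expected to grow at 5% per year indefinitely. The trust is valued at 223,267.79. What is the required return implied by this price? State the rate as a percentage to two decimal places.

P = D₁/(r − g) ⇒ r = D₁/P + g = 23,400.0000/223,267.79 + 0.05 = 0.104807 + 0.05 = 0.154807

15.48%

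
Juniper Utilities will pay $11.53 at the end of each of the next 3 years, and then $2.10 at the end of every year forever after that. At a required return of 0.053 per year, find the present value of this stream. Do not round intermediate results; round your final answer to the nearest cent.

$65.16

PV of 3-year annuity: $11.53 × [1 − (1+0.053)^−3] / 0.053 = 31.22337
Perpetuity value at year 3: $2.10 / 0.053 = 39.62264
PV of perpetuity: 39.62264 / (1+0.053)^3 = 33.93582
Total PV = 31.22337 + 33.93582 = 65.15919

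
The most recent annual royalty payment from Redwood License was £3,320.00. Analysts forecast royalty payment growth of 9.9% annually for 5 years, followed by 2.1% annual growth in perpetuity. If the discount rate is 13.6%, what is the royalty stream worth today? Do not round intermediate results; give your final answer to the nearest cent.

D_1 = 3648.68000
D_2 = 4009.89932
D_3 = 4406.87935
D_4 = 4843.16041
D_5 = 5322.63329
Terminal value at year 5: TV = D_5×(1+g_2)/(r−g_2) = 5434.40859/0.115 = 47255.72685
P_0 = D_1/(1+r)^1 + D_2/(1+r)^2 + D_3/(1+r)^3 + D_4/(1+r)^4 + D_5/(1+r)^5 + TV/(1+r)^5
    = 3211.86620 + 3107.25436 + 3006.04977 + 2908.14146 + 2813.42206 + 24978.29501 = 40025.02886

£40025.03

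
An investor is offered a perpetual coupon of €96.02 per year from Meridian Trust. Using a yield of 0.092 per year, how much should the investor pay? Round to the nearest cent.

Level perpetuity: PV = C / r = €96.02 / 0.092 = €1,043.70

€1043.70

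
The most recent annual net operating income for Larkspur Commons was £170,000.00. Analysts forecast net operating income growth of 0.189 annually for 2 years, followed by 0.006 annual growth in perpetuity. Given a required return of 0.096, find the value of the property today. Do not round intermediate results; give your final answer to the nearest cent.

£2620886.76

D_1 = 202130.00000
D_2 = 240332.57000
Terminal value at year 2: TV = D_2×(1+g_2)/(r−g_2) = 241774.56542/0.09 = 2686384.06022
P_0 = D_1/(1+r)^1 + D_2/(1+r)^2 + TV/(1+r)^2
    = 184425.18248 + 200074.39961 + 2236387.17784 = 2620886.75994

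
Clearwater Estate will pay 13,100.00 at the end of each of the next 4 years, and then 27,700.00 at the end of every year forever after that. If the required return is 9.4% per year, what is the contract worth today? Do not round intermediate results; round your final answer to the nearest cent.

247793.26

PV of 4-year annuity: 13,100.00 × [1 − (1+0.094)^−4] / 0.094 = 42070.36906
Perpetuity value at year 4: 27,700.00 / 0.094 = 294680.85106
PV of perpetuity: 294680.85106 / (1+0.094)^4 = 205722.89512
Total PV = 42070.36906 + 205722.89512 = 247793.26418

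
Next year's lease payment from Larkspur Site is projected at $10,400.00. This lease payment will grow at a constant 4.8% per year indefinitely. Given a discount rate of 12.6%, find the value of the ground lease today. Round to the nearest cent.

$133333.33

Growing perpetuity: P = D₁ / (r − g) = $10,400.0000 / (0.126 − 0.048) = $133,333.33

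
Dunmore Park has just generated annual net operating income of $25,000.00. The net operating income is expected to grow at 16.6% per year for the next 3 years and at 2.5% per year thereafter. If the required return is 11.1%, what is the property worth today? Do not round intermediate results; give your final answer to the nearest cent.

D_1 = 29150.00000
D_2 = 33988.90000
D_3 = 39631.05740
Terminal value at year 3: TV = D_3×(1+g_2)/(r−g_2) = 40621.83383/0.086 = 472346.90506
P_0 = D_1/(1+r)^1 + D_2/(1+r)^2 + D_3/(1+r)^3 + TV/(1+r)^3
    = 26237.62376 + 27536.51603 + 28899.70989 + 344444.21672 = 427118.06640

$427118.07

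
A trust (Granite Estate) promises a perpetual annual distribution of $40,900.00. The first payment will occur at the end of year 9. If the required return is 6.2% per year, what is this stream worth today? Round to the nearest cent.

$407695.09

Value at end of year 8: C / r = $40,900.00 / 0.062 = $659,677.4194
Discount to today: PV = $659,677.4194 / (1 + 0.062)^8 = $659,677.4194 / 1.618066 = $407,695.09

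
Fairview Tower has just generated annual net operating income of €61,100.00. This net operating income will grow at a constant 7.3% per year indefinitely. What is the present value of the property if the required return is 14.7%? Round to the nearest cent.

D₁ = D₀ × (1 + g) = €61,100.00 × 1.073 = €65,560.3000
Growing perpetuity: P = D₁ / (r − g) = €65,560.3000 / (0.147 − 0.073) = €885,950.00

€885950.00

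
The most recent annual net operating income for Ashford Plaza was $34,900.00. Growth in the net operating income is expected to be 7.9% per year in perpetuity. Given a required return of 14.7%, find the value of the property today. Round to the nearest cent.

$553780.88

D₁ = D₀ × (1 + g) = $34,900.00 × 1.079 = $37,657.1000
Growing perpetuity: P = D₁ / (r − g) = $37,657.1000 / (0.147 − 0.079) = $553,780.88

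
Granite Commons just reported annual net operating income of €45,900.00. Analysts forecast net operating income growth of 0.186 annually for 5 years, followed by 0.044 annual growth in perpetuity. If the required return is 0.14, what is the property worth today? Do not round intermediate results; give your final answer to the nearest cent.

D_1 = 54437.40000
D_2 = 64562.75640
D_3 = 76571.42909
D_4 = 90813.71490
D_5 = 107705.06587
Terminal value at year 5: TV = D_5×(1+g_2)/(r−g_2) = 112444.08877/0.096 = 1171292.59137
P_0 = D_1/(1+r)^1 + D_2/(1+r)^2 + D_3/(1+r)^3 + D_4/(1+r)^4 + D_5/(1+r)^5 + TV/(1+r)^5
    = 47752.10526 + 49678.94460 + 51683.53359 + 53769.00951 + 55938.63621 + 608332.66875 = 867154.89792

€867154.90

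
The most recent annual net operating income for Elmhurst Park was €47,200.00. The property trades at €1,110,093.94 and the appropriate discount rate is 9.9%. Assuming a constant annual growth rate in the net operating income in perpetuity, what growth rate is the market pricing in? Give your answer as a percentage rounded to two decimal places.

P = D₀(1+g)/(r−g) ⇒ P(r−g) = D₀(1+g) ⇒ g(P+D₀) = P·r − D₀
g = (P·r − D₀)/(P + D₀) = (€1,110,093.94×0.099 − €47,200.00) / (€1,110,093.94 + €47,200.00) = 0.054178

5.42%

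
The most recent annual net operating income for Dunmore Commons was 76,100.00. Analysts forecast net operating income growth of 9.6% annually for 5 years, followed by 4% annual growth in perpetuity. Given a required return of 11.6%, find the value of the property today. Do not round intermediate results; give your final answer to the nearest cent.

D_1 = 83405.60000
D_2 = 91412.53760
D_3 = 100188.14121
D_4 = 109806.20277
D_5 = 120347.59823
Terminal value at year 5: TV = D_5×(1+g_2)/(r−g_2) = 125161.50216/0.076 = 1646861.87053
P_0 = D_1/(1+r)^1 + D_2/(1+r)^2 + D_3/(1+r)^3 + D_4/(1+r)^4 + D_5/(1+r)^5 + TV/(1+r)^5
    = 74736.20072 + 73396.84228 + 72081.48668 + 70789.70377 + 69521.07109 + 951340.97274 = 1311866.27728

1311866.28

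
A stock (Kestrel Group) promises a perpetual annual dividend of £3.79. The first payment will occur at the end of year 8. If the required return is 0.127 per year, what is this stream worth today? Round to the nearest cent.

Value at end of year 7: C / r = £3.79 / 0.127 = £29.8425
Discount to today: PV = £29.8425 / (1 + 0.127)^7 = £29.8425 / 2.309231 = £12.92

£12.92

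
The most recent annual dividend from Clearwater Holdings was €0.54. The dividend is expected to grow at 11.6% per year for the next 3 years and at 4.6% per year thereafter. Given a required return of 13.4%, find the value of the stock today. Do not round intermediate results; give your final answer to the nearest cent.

€7.69

D_1 = 0.60264
D_2 = 0.67255
D_3 = 0.75056
Terminal value at year 3: TV = D_3×(1+g_2)/(r−g_2) = 0.78509/0.088 = 8.92145
P_0 = D_1/(1+r)^1 + D_2/(1+r)^2 + D_3/(1+r)^3 + TV/(1+r)^3
    = 0.53143 + 0.52299 + 0.51469 + 6.11781 = 7.68693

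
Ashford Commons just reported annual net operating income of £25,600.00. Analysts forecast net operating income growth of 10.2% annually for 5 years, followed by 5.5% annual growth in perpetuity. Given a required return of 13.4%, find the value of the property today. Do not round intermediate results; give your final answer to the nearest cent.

£413847.08

D_1 = 28211.20000
D_2 = 31088.74240
D_3 = 34259.79412
D_4 = 37754.29313
D_5 = 41605.23102
Terminal value at year 5: TV = D_5×(1+g_2)/(r−g_2) = 43893.51873/0.079 = 555614.16115
P_0 = D_1/(1+r)^1 + D_2/(1+r)^2 + D_3/(1+r)^3 + D_4/(1+r)^4 + D_5/(1+r)^5 + TV/(1+r)^5
    = 24877.60141 + 24175.58797 + 23493.38443 + 22830.43178 + 22186.18679 + 296283.88690 = 413847.07927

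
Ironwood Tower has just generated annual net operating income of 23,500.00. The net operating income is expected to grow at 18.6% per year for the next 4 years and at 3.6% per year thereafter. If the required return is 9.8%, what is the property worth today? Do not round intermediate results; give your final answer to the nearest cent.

D_1 = 27871.00000
D_2 = 33055.00600
D_3 = 39203.23712
D_4 = 46495.03922
Terminal value at year 4: TV = D_4×(1+g_2)/(r−g_2) = 48168.86063/0.062 = 776917.10696
P_0 = D_1/(1+r)^1 + D_2/(1+r)^2 + D_3/(1+r)^3 + D_4/(1+r)^4 + TV/(1+r)^4
    = 25383.42441 + 27417.79722 + 29615.21631 + 31988.74912 + 534521.67891 = 648926.86597

648926.87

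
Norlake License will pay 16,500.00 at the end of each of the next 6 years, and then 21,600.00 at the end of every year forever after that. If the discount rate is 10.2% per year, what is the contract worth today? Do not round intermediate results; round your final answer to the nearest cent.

PV of 6-year annuity: 16,500.00 × [1 − (1+0.102)^−6] / 0.102 = 71442.56867
Perpetuity value at year 6: 21,600.00 / 0.102 = 211764.70588
PV of perpetuity: 211764.70588 / (1+0.102)^6 = 118239.88871
Total PV = 71442.56867 + 118239.88871 = 189682.45738

189682.46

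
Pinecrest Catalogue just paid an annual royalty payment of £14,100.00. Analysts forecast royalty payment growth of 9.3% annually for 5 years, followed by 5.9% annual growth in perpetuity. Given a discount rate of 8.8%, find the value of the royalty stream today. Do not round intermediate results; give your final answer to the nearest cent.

£598311.47

D_1 = 15411.30000
D_2 = 16844.55090
D_3 = 18411.09413
D_4 = 20123.32589
D_5 = 21994.79520
Terminal value at year 5: TV = D_5×(1+g_2)/(r−g_2) = 23292.48811/0.029 = 803189.24525
P_0 = D_1/(1+r)^1 + D_2/(1+r)^2 + D_3/(1+r)^3 + D_4/(1+r)^4 + D_5/(1+r)^5 + TV/(1+r)^5
    = 14164.79779 + 14229.89337 + 14295.28810 + 14360.98336 + 14426.98053 + 526833.53027 = 598311.47343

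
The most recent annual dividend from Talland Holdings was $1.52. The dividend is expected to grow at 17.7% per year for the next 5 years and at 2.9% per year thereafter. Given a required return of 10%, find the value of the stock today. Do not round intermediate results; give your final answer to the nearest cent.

$40.25

D_1 = 1.78904
D_2 = 2.10570
D_3 = 2.47841
D_4 = 2.91709
D_5 = 3.43341
Terminal value at year 5: TV = D_5×(1+g_2)/(r−g_2) = 3.53298/0.071 = 49.76029
P_0 = D_1/(1+r)^1 + D_2/(1+r)^2 + D_3/(1+r)^3 + D_4/(1+r)^4 + D_5/(1+r)^5 + TV/(1+r)^5
    = 1.62640 + 1.74025 + 1.86207 + 1.99241 + 2.13188 + 30.89723 = 40.25023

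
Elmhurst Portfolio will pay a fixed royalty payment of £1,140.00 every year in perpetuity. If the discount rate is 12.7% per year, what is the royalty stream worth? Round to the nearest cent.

Level perpetuity: PV = C / r = £1,140.00 / 0.127 = £8,976.38

£8976.38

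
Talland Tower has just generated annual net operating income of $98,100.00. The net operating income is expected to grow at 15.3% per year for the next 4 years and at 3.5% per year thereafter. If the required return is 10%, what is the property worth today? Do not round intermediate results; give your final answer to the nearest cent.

D_1 = 113109.30000
D_2 = 130415.02290
D_3 = 150368.52140
D_4 = 173374.90518
Terminal value at year 4: TV = D_4×(1+g_2)/(r−g_2) = 179443.02686/0.065 = 2760661.95169
P_0 = D_1/(1+r)^1 + D_2/(1+r)^2 + D_3/(1+r)^3 + D_4/(1+r)^4 + TV/(1+r)^4
    = 102826.63636 + 107781.01066 + 112974.09572 + 118417.39306 + 1885569.25872 = 2327568.39452

$2327568.39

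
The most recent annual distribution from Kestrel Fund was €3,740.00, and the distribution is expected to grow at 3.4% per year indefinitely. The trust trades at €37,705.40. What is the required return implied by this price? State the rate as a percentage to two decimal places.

D₁ = €3,740.00 × 1.034 = €3,867.1600
P = D₁/(r − g) ⇒ r = D₁/P + g = €3,867.1600/€37,705.40 + 0.034 = 0.102562 + 0.034 = 0.136562

13.66%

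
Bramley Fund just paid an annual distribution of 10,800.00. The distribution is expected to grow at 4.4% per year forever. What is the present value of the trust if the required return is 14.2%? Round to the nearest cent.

D₁ = D₀ × (1 + g) = 10,800.00 × 1.044 = 11,275.2000
Growing perpetuity: P = D₁ / (r − g) = 11,275.2000 / (0.142 − 0.044) = 115,053.06

115053.06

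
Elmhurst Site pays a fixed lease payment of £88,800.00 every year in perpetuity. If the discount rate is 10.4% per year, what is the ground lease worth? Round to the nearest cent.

Level perpetuity: PV = C / r = £88,800.00 / 0.104 = £853,846.15

£853846.15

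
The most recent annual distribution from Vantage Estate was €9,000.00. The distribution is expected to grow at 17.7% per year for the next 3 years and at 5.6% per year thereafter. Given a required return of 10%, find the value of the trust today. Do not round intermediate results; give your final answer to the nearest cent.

€295568.78

D_1 = 10593.00000
D_2 = 12467.96100
D_3 = 14674.79010
Terminal value at year 3: TV = D_3×(1+g_2)/(r−g_2) = 15496.57834/0.044 = 352194.96233
P_0 = D_1/(1+r)^1 + D_2/(1+r)^2 + D_3/(1+r)^3 + TV/(1+r)^3
    = 9630.00000 + 10304.10000 + 11025.38700 + 264609.28800 = 295568.77500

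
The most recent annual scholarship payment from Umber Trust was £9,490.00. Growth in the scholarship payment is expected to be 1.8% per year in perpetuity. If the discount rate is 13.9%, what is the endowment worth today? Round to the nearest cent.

D₁ = D₀ × (1 + g) = £9,490.00 × 1.018 = £9,660.8200
Growing perpetuity: P = D₁ / (r − g) = £9,660.8200 / (0.139 − 0.018) = £79,841.49

£79841.49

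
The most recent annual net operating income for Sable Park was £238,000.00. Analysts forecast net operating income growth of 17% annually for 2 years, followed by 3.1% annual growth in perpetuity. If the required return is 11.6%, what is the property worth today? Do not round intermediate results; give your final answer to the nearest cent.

£3684032.26

D_1 = 278460.00000
D_2 = 325798.20000
Terminal value at year 2: TV = D_2×(1+g_2)/(r−g_2) = 335897.94420/0.085 = 3951740.52000
P_0 = D_1/(1+r)^1 + D_2/(1+r)^2 + TV/(1+r)^2
    = 249516.12903 + 261589.49011 + 3172926.63892 = 3684032.25806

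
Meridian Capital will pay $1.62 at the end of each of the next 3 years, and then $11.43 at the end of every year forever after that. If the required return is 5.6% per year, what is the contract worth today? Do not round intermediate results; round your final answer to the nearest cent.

PV of 3-year annuity: $1.62 × [1 − (1+0.056)^−3] / 0.056 = 4.36253
Perpetuity value at year 3: $11.43 / 0.056 = 204.10714
PV of perpetuity: 204.10714 / (1+0.056)^3 = 173.32709
Total PV = 4.36253 + 173.32709 = 177.68962

$177.69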